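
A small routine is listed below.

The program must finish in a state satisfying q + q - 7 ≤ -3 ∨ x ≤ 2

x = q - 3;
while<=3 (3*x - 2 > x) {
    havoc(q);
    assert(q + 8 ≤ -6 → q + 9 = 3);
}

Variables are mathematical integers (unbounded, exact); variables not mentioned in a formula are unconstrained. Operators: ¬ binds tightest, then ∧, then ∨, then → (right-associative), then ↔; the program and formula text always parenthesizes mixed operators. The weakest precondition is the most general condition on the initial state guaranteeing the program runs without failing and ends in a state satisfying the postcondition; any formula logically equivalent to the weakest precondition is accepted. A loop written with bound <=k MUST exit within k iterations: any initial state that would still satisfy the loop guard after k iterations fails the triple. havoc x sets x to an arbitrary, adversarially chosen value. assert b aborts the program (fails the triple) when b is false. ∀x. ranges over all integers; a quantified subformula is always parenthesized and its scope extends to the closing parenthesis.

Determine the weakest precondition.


Working backward. After the program, the postcondition q + q - 7 ≤ -3 ∨ x ≤ 2 must hold; in canonical form it is 2*q ≤ 4 ∨ x ≤ 2.
Before the loop (bound <=3), unroll the exhaustion recursion (WP_0 = exit-now case; WP_j = one more guarded iteration, up to j = 3):
  WP_0: (¬(2*x > 2)) ∧ (2*q ≤ 4 ∨ x ≤ 2)
  WP_1: (2*x > 2 → (∀q_1. ((q_1 ≤ -14 → q_1 = -6) ∧ (¬(2*x > 2)) ∧ (2*q_1 ≤ 4 ∨ x ≤ 2)))) ∧ ((¬(2*x > 2)) → (2*q ≤ 4 ∨ x ≤ 2))
  WP_2: (2*x > 2 → (∀q_2. ((q_2 ≤ -14 → q_2 = -6) ∧ (2*x > 2 → (∀q_1. ((q_1 ≤ -14 → q_1 = -6) ∧ (¬(2*x > 2)) ∧ (2*q_1 ≤ 4 ∨ x ≤ 2)))) ∧ ((¬(2*x > 2)) → (2*q_2 ≤ 4 ∨ x ≤ 2))))) ∧ ((¬(2*x > 2)) → (2*q ≤ 4 ∨ x ≤ 2))
  WP_3: (2*x > 2 → (∀q_3. ((q_3 ≤ -14 → q_3 = -6) ∧ (2*x > 2 → (∀q_2. ((q_2 ≤ -14 → q_2 = -6) ∧ (2*x > 2 → (∀q_1. ((q_1 ≤ -14 → q_1 = -6) ∧ (¬(2*x > 2)) ∧ (2*q_1 ≤ 4 ∨ x ≤ 2)))) ∧ ((¬(2*x > 2)) → (2*q_2 ≤ 4 ∨ x ≤ 2))))) ∧ ((¬(2*x > 2)) → (2*q_3 ≤ 4 ∨ x ≤ 2))))) ∧ ((¬(2*x > 2)) → (2*q ≤ 4 ∨ x ≤ 2))
So before the loop: (2*x > 2 → (∀q_3. ((q_3 ≤ -14 → q_3 = -6) ∧ (2*x > 2 → (∀q_2. ((q_2 ≤ -14 → q_2 = -6) ∧ (2*x > 2 → (∀q_1. ((q_1 ≤ -14 → q_1 = -6) ∧ (¬(2*x > 2)) ∧ (2*q_1 ≤ 4 ∨ x ≤ 2)))) ∧ ((¬(2*x > 2)) → (2*q_2 ≤ 4 ∨ x ≤ 2))))) ∧ ((¬(2*x > 2)) → (2*q_3 ≤ 4 ∨ x ≤ 2))))) ∧ ((¬(2*x > 2)) → (2*q ≤ 4 ∨ x ≤ 2))
Before x := q - 3: (2*q > 8 → (∀q_3. ((q_3 ≤ -14 → q_3 = -6) ∧ (2*q > 8 → (∀q_2. ((q_2 ≤ -14 → q_2 = -6) ∧ (2*q > 8 → (∀q_1. ((q_1 ≤ -14 → q_1 = -6) ∧ (¬(2*q > 8)) ∧ (2*q_1 ≤ 4 ∨ q ≤ 5)))) ∧ ((¬(2*q > 8)) → (2*q_2 ≤ 4 ∨ q ≤ 5))))) ∧ ((¬(2*q > 8)) → (2*q_3 ≤ 4 ∨ q ≤ 5))))) ∧ ((¬(2*q > 8)) → (2*q ≤ 4 ∨ q ≤ 5))
Answer: WP = (2*q > 8 → (∀q_3. ((q_3 ≤ -14 → q_3 = -6) ∧ (2*q > 8 → (∀q_2. ((q_2 ≤ -14 → q_2 = -6) ∧ (2*q > 8 → (∀q_1. ((q_1 ≤ -14 → q_1 = -6) ∧ (¬(2*q > 8)) ∧ (2*q_1 ≤ 4 ∨ q ≤ 5)))) ∧ ((¬(2*q > 8)) → (2*q_2 ≤ 4 ∨ q ≤ 5))))) ∧ ((¬(2*q > 8)) → (2*q_3 ≤ 4 ∨ q ≤ 5))))) ∧ ((¬(2*q > 8)) → (2*q ≤ 4 ∨ q ≤ 5))


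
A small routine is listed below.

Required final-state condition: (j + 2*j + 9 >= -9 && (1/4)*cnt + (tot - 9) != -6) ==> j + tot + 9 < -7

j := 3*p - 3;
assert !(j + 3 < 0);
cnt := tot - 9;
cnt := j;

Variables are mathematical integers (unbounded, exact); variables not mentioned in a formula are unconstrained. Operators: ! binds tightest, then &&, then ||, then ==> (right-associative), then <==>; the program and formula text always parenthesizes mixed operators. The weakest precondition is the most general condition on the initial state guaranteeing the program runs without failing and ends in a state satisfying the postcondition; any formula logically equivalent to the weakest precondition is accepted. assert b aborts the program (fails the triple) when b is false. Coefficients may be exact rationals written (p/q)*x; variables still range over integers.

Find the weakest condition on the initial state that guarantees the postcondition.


Working backward. After the program, the postcondition (j + 2*j + 9 >= -9 && (1/4)*cnt + (tot - 9) != -6) ==> j + tot + 9 < -7 must hold; in canonical form it is (3*j >= -18 && (1/4)*cnt + tot != 3) ==> j + tot < -16.
Before cnt := j: (3*j >= -18 && (1/4)*j + tot != 3) ==> j + tot < -16
Before cnt := tot - 9: (3*j >= -18 && (1/4)*j + tot != 3) ==> j + tot < -16
Before assert !(j + 3 < 0): (!(j < -3)) && ((3*j >= -18 && (1/4)*j + tot != 3) ==> j + tot < -16)
Before j := 3*p - 3: (!(3*p < 0)) && ((9*p >= -9 && (3/4)*p + tot != 15/4) ==> 3*p + tot < -13)
Answer: WP = (!(3*p < 0)) && ((9*p >= -9 && (3/4)*p + tot != 15/4) ==> 3*p + tot < -13)


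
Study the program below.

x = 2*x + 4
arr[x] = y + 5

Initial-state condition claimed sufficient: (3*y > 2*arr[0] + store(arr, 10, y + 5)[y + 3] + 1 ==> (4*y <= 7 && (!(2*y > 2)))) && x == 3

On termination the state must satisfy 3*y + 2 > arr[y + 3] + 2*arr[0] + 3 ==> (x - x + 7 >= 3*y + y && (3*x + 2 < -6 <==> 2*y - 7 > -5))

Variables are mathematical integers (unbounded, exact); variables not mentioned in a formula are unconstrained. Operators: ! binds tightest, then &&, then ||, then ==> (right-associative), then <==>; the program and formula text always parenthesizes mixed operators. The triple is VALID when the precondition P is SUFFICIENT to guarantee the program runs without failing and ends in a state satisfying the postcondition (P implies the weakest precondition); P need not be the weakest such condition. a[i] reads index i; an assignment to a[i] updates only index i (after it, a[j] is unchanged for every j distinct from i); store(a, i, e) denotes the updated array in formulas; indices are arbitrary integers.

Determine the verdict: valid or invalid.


Working backward. After the program, the postcondition 3*y + 2 > arr[y + 3] + 2*arr[0] + 3 ==> (x - x + 7 >= 3*y + y && (3*x + 2 < -6 <==> 2*y - 7 > -5)) must hold; in canonical form it is 3*y > arr[y + 3] + 2*arr[0] + 1 ==> (4*y <= 7 && (3*x < -8 <==> 2*y > 2)).
Before arr[x] := y + 5: 3*y > store(arr, x, y + 5)[y + 3] + 2*store(arr, x, y + 5)[0] + 1 ==> (4*y <= 7 && (3*x < -8 <==> 2*y > 2))
Before x := 2*x + 4: 3*y > store(arr, 2*x + 4, y + 5)[y + 3] + 2*store(arr, 2*x + 4, y + 5)[0] + 1 ==> (4*y <= 7 && (6*x < -20 <==> 2*y > 2))
The weakest precondition is 3*y > store(arr, 2*x + 4, y + 5)[y + 3] + 2*store(arr, 2*x + 4, y + 5)[0] + 1 ==> (4*y <= 7 && (6*x < -20 <==> 2*y > 2)).
Check whether (3*y > 2*arr[0] + store(arr, 10, y + 5)[y + 3] + 1 ==> (4*y <= 7 && (!(2*y > 2)))) && x == 3 implies it.
Every state satisfying the precondition satisfies the weakest precondition: the implication holds.
Answer: valid


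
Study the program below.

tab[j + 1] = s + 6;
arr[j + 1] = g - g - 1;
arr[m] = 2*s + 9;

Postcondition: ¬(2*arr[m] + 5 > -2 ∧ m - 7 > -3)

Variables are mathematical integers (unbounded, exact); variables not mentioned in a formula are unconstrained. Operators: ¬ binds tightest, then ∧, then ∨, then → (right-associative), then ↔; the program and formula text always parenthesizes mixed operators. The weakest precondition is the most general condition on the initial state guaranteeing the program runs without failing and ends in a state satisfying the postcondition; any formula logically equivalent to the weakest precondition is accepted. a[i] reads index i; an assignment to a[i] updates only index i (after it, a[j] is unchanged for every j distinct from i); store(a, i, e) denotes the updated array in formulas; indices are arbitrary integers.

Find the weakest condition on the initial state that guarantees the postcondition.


Working backward. After the program, the postcondition ¬(2*arr[m] + 5 > -2 ∧ m - 7 > -3) must hold; in canonical form it is ¬(2*arr[m] > -7 ∧ m > 4).
Before arr[m] := 2*s + 9: ¬(2*store(arr, m, 2*s + 9)[m] > -7 ∧ m > 4)
Before arr[j + 1] := g - g - 1: ¬(2*store(store(arr, j + 1, -1), m, 2*s + 9)[m] > -7 ∧ m > 4)
Before tab[j + 1] := s + 6: ¬(2*store(store(arr, j + 1, -1), m, 2*s + 9)[m] > -7 ∧ m > 4)
Answer: WP = ¬(2*store(store(arr, j + 1, -1), m, 2*s + 9)[m] > -7 ∧ m > 4)


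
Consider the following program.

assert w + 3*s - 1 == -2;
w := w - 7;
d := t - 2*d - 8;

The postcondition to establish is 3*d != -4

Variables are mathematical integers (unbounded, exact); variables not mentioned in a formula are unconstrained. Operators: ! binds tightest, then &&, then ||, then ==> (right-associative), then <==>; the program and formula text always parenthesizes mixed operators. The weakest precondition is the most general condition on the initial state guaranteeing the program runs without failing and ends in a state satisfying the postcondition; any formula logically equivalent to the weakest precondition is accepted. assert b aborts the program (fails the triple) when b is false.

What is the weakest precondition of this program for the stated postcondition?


Working backward. After the program, 3*d != -4 must hold.
Before d := t - 2*d - 8: 3*t != 6*d + 20
Before w := w - 7: 3*t != 6*d + 20
Before assert w + 3*s - 1 == -2: 3*s + w == -1 && 3*t != 6*d + 20
Answer: WP = 3*s + w == -1 && 3*t != 6*d + 20


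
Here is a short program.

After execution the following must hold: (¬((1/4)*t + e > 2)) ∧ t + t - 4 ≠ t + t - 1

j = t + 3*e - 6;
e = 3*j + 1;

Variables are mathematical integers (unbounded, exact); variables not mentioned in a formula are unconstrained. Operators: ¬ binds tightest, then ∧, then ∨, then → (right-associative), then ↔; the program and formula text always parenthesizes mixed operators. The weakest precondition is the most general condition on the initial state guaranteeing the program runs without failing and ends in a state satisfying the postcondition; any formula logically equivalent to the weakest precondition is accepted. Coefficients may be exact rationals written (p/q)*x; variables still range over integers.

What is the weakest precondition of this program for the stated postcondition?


Working backward. After the program, the postcondition (¬((1/4)*t + e > 2)) ∧ t + t - 4 ≠ t + t - 1 must hold; in canonical form it is ¬(e + (1/4)*t > 2).
Before e := 3*j + 1: ¬(3*j + (1/4)*t > 1)
Before j := t + 3*e - 6: ¬(9*e + (13/4)*t > 19)
Answer: WP = ¬(9*e + (13/4)*t > 19)


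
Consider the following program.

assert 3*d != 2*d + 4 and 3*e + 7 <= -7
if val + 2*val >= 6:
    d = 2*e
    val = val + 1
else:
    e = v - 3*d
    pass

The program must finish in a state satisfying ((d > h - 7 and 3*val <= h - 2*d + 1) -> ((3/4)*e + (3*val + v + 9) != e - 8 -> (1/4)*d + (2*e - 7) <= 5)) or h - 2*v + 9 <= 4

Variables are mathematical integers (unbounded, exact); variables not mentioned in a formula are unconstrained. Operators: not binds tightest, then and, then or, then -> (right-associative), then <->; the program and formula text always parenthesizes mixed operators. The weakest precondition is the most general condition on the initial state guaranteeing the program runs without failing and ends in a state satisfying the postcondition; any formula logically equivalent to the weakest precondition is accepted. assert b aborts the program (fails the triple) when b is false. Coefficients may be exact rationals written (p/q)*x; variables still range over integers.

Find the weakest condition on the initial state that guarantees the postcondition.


Working backward. After the program, the postcondition ((d > h - 7 and 3*val <= h - 2*d + 1) -> ((3/4)*e + (3*val + v + 9) != e - 8 -> (1/4)*d + (2*e - 7) <= 5)) or h - 2*v + 9 <= 4 must hold; in canonical form it is ((d > h - 7 and 2*d + 3*val <= h + 1) -> (v + 3*val != (1/4)*e - 17 -> (1/4)*d + 2*e <= 12)) or h <= 2*v - 5.
Then branch requires ((2*e > h - 7 and 4*e + 3*val <= h - 2) -> (v + 3*val != (1/4)*e - 20 -> (5/2)*e <= 12)) or h <= 2*v - 5; else branch requires ((d > h - 7 and 2*d + 3*val <= h + 1) -> ((3/4)*d + (3/4)*v + 3*val != -17 -> 2*v <= (23/4)*d + 12)) or h <= 2*v - 5.
Before the if: (3*val >= 6 -> (((2*e > h - 7 and 4*e + 3*val <= h - 2) -> (v + 3*val != (1/4)*e - 20 -> (5/2)*e <= 12)) or h <= 2*v - 5)) and ((not (3*val >= 6)) -> (((d > h - 7 and 2*d + 3*val <= h + 1) -> ((3/4)*d + (3/4)*v + 3*val != -17 -> 2*v <= (23/4)*d + 12)) or h <= 2*v - 5))
Before assert 3*d != 2*d + 4 and 3*e + 7 <= -7: d != 4 and 3*e <= -14 and (3*val >= 6 -> (((2*e > h - 7 and 4*e + 3*val <= h - 2) -> (v + 3*val != (1/4)*e - 20 -> (5/2)*e <= 12)) or h <= 2*v - 5)) and ((not (3*val >= 6)) -> (((d > h - 7 and 2*d + 3*val <= h + 1) -> ((3/4)*d + (3/4)*v + 3*val != -17 -> 2*v <= (23/4)*d + 12)) or h <= 2*v - 5))
Answer: WP = d != 4 and 3*e <= -14 and (3*val >= 6 -> (((2*e > h - 7 and 4*e + 3*val <= h - 2) -> (v + 3*val != (1/4)*e - 20 -> (5/2)*e <= 12)) or h <= 2*v - 5)) and ((not (3*val >= 6)) -> (((d > h - 7 and 2*d + 3*val <= h + 1) -> ((3/4)*d + (3/4)*v + 3*val != -17 -> 2*v <= (23/4)*d + 12)) or h <= 2*v - 5))


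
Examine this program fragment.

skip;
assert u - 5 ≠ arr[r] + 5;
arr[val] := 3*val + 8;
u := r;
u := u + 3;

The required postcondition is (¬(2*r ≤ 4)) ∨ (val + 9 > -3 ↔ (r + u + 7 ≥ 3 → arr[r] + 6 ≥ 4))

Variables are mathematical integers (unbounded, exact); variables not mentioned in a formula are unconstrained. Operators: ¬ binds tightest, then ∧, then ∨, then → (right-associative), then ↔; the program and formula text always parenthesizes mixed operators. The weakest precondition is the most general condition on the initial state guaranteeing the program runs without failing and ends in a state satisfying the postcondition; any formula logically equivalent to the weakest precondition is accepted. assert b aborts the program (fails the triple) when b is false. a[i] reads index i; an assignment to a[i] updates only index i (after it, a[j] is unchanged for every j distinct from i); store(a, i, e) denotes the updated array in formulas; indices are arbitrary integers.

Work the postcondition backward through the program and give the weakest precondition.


Working backward. After the program, the postcondition (¬(2*r ≤ 4)) ∨ (val + 9 > -3 ↔ (r + u + 7 ≥ 3 → arr[r] + 6 ≥ 4)) must hold; in canonical form it is (¬(2*r ≤ 4)) ∨ (val > -12 ↔ (r + u ≥ -4 → arr[r] ≥ -2)).
Before u := u + 3: (¬(2*r ≤ 4)) ∨ (val > -12 ↔ (r + u ≥ -7 → arr[r] ≥ -2))
Before u := r: (¬(2*r ≤ 4)) ∨ (val > -12 ↔ (2*r ≥ -7 → arr[r] ≥ -2))
Before arr[val] := 3*val + 8: (¬(2*r ≤ 4)) ∨ (val > -12 ↔ (2*r ≥ -7 → store(arr, val, 3*val + 8)[r] ≥ -2))
Before assert u - 5 ≠ arr[r] + 5: u ≠ arr[r] + 10 ∧ ((¬(2*r ≤ 4)) ∨ (val > -12 ↔ (2*r ≥ -7 → store(arr, val, 3*val + 8)[r] ≥ -2)))
Before skip: u ≠ arr[r] + 10 ∧ ((¬(2*r ≤ 4)) ∨ (val > -12 ↔ (2*r ≥ -7 → store(arr, val, 3*val + 8)[r] ≥ -2)))
Answer: WP = u ≠ arr[r] + 10 ∧ ((¬(2*r ≤ 4)) ∨ (val > -12 ↔ (2*r ≥ -7 → store(arr, val, 3*val + 8)[r] ≥ -2)))


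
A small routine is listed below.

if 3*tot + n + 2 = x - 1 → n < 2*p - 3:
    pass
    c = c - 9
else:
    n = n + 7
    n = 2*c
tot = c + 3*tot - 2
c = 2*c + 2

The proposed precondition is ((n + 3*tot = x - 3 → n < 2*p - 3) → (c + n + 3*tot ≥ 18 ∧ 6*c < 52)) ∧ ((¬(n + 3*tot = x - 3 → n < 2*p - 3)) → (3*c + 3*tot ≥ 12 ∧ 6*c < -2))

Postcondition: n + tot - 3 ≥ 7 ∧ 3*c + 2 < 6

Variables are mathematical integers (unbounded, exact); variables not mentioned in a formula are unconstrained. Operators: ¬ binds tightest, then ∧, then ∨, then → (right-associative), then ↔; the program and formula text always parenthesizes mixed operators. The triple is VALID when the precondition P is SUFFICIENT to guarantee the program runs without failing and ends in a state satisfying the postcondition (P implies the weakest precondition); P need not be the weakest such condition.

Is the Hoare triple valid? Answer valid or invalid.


Working backward. After the program, the postcondition n + tot - 3 ≥ 7 ∧ 3*c + 2 < 6 must hold; in canonical form it is n + tot ≥ 10 ∧ 3*c < 4.
Before c := 2*c + 2: n + tot ≥ 10 ∧ 6*c < -2
Before tot := c + 3*tot - 2: c + n + 3*tot ≥ 12 ∧ 6*c < -2
Then branch requires c + n + 3*tot ≥ 21 ∧ 6*c < 52; else branch requires 3*c + 3*tot ≥ 12 ∧ 6*c < -2.
Before the if: ((n + 3*tot = x - 3 → n < 2*p - 3) → (c + n + 3*tot ≥ 21 ∧ 6*c < 52)) ∧ ((¬(n + 3*tot = x - 3 → n < 2*p - 3)) → (3*c + 3*tot ≥ 12 ∧ 6*c < -2))
The weakest precondition is ((n + 3*tot = x - 3 → n < 2*p - 3) → (c + n + 3*tot ≥ 21 ∧ 6*c < 52)) ∧ ((¬(n + 3*tot = x - 3 → n < 2*p - 3)) → (3*c + 3*tot ≥ 12 ∧ 6*c < -2)).
Check whether ((n + 3*tot = x - 3 → n < 2*p - 3) → (c + n + 3*tot ≥ 18 ∧ 6*c < 52)) ∧ ((¬(n + 3*tot = x - 3 → n < 2*p - 3)) → (3*c + 3*tot ≥ 12 ∧ 6*c < -2)) implies it.
Countermodel: at the initial state c = -3, n = 0, p = 2, tot = 7, x = 24, the precondition holds but the weakest precondition fails.
Answer: invalid


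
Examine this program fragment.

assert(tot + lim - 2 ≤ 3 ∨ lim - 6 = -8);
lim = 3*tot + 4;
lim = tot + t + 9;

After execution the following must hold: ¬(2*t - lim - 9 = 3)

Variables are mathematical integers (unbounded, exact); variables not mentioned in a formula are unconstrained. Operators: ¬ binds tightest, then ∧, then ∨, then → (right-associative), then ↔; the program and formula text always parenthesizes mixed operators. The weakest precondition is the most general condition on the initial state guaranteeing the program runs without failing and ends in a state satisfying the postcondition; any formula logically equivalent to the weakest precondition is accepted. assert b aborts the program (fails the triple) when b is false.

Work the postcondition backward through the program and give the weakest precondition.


Working backward. After the program, the postcondition ¬(2*t - lim - 9 = 3) must hold; in canonical form it is ¬(2*t = lim + 12).
Before lim := tot + t + 9: ¬(t = tot + 21)
Before lim := 3*tot + 4: ¬(t = tot + 21)
Before assert tot + lim - 2 ≤ 3 ∨ lim - 6 = -8: (lim + tot ≤ 5 ∨ lim = -2) ∧ (¬(t = tot + 21))
Answer: WP = (lim + tot ≤ 5 ∨ lim = -2) ∧ (¬(t = tot + 21))


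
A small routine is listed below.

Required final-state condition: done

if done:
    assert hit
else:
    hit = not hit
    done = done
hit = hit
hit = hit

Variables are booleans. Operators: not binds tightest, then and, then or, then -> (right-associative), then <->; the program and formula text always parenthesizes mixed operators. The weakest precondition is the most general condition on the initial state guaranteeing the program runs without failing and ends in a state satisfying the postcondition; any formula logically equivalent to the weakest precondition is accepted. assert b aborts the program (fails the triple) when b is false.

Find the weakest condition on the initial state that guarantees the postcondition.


Working backward. After the program, done must hold.
Before hit := hit: done
Before hit := hit: done
Then branch requires hit and done; else branch requires done.
Before the if: (done -> (hit and done)) and ((not done) -> done)
Answer: WP = (done -> (hit and done)) and ((not done) -> done)


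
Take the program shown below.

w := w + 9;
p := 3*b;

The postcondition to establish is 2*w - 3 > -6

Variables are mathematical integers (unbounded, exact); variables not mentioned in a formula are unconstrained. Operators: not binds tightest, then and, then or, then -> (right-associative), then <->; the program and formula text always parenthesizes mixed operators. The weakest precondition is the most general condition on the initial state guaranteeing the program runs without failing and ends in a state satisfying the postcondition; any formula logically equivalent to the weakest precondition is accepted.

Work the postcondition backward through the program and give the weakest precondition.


Working backward. After the program, the postcondition 2*w - 3 > -6 must hold; in canonical form it is 2*w > -3.
Before p := 3*b: 2*w > -3
Before w := w + 9: 2*w > -21
Answer: WP = 2*w > -21


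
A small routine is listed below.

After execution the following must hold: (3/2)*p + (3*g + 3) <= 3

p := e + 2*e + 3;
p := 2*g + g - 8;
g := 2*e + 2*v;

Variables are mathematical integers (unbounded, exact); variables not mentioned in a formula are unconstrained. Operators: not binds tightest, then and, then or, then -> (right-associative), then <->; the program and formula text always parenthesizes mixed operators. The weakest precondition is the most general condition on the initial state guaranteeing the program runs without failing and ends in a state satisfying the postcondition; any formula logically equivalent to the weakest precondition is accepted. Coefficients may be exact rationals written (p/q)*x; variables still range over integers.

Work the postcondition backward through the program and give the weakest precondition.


Working backward. After the program, the postcondition (3/2)*p + (3*g + 3) <= 3 must hold; in canonical form it is 3*g + (3/2)*p <= 0.
Before g := 2*e + 2*v: 6*e + (3/2)*p + 6*v <= 0
Before p := 2*g + g - 8: 6*e + (9/2)*g + 6*v <= 12
Before p := e + 2*e + 3: 6*e + (9/2)*g + 6*v <= 12
Answer: WP = 6*e + (9/2)*g + 6*v <= 12


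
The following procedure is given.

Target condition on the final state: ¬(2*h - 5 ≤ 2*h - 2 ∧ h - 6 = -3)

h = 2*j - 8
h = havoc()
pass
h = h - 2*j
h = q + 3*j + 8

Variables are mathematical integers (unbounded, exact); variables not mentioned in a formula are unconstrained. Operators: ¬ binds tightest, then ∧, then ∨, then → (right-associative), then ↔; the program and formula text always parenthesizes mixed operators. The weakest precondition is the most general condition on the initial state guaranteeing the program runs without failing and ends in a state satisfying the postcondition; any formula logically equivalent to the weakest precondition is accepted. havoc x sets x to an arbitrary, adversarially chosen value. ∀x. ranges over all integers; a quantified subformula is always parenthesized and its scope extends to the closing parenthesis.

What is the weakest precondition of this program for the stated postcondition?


Working backward. After the program, the postcondition ¬(2*h - 5 ≤ 2*h - 2 ∧ h - 6 = -3) must hold; in canonical form it is ¬(h = 3).
Before h := q + 3*j + 8: ¬(3*j + q = -5)
Before h := h - 2*j: ¬(3*j + q = -5)
Before skip: ¬(3*j + q = -5)
Before havoc h: ¬(3*j + q = -5)
Before h := 2*j - 8: ¬(3*j + q = -5)
Answer: WP = ¬(3*j + q = -5)


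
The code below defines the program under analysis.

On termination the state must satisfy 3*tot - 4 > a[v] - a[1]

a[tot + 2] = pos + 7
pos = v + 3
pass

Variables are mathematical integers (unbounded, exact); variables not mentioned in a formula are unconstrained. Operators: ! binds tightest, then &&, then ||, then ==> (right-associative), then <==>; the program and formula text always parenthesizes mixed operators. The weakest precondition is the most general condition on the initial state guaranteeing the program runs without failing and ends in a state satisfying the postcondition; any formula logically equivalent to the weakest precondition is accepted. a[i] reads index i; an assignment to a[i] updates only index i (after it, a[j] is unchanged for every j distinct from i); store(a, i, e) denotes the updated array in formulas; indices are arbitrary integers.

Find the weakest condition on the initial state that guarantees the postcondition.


Working backward. After the program, the postcondition 3*tot - 4 > a[v] - a[1] must hold; in canonical form it is a[1] + 3*tot > a[v] + 4.
Before skip: a[1] + 3*tot > a[v] + 4
Before pos := v + 3: a[1] + 3*tot > a[v] + 4
Before a[tot + 2] := pos + 7: store(a, tot + 2, pos + 7)[1] + 3*tot > store(a, tot + 2, pos + 7)[v] + 4
Answer: WP = store(a, tot + 2, pos + 7)[1] + 3*tot > store(a, tot + 2, pos + 7)[v] + 4


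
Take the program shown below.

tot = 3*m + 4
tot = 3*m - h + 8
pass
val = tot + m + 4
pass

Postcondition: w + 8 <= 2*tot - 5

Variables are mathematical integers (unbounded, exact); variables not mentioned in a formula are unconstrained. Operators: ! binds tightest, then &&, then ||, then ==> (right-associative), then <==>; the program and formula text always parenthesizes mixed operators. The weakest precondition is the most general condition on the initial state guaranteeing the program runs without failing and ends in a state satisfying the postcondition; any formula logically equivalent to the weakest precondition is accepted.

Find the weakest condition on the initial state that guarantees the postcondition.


Working backward. After the program, the postcondition w + 8 <= 2*tot - 5 must hold; in canonical form it is w <= 2*tot - 13.
Before skip: w <= 2*tot - 13
Before val := tot + m + 4: w <= 2*tot - 13
Before skip: w <= 2*tot - 13
Before tot := 3*m - h + 8: 2*h + w <= 6*m + 3
Before tot := 3*m + 4: 2*h + w <= 6*m + 3
Answer: WP = 2*h + w <= 6*m + 3


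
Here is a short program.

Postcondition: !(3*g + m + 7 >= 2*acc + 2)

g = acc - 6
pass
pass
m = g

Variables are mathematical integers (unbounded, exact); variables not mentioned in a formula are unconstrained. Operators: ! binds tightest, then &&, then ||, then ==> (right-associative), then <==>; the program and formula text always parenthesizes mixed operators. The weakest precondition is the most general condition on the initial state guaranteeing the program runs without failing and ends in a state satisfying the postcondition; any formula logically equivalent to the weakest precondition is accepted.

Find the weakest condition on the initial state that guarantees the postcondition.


Working backward. After the program, the postcondition !(3*g + m + 7 >= 2*acc + 2) must hold; in canonical form it is !(3*g + m >= 2*acc - 5).
Before m := g: !(4*g >= 2*acc - 5)
Before skip: !(4*g >= 2*acc - 5)
Before skip: !(4*g >= 2*acc - 5)
Before g := acc - 6: !(2*acc >= 19)
Answer: WP = !(2*acc >= 19)


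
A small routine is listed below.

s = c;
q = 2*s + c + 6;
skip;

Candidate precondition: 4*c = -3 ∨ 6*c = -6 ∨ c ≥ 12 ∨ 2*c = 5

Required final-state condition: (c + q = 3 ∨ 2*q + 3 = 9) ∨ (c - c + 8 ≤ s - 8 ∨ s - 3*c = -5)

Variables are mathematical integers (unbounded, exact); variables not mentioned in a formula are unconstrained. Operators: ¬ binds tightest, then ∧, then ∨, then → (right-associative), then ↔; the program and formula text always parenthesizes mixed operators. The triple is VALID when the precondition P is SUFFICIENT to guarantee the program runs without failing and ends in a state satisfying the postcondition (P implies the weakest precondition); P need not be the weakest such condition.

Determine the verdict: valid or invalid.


Working backward. After the program, the postcondition (c + q = 3 ∨ 2*q + 3 = 9) ∨ (c - c + 8 ≤ s - 8 ∨ s - 3*c = -5) must hold; in canonical form it is c + q = 3 ∨ 2*q = 6 ∨ s ≥ 16 ∨ s = 3*c - 5.
Before skip: c + q = 3 ∨ 2*q = 6 ∨ s ≥ 16 ∨ s = 3*c - 5
Before q := 2*s + c + 6: 2*c + 2*s = -3 ∨ 2*c + 4*s = -6 ∨ s ≥ 16 ∨ s = 3*c - 5
Before s := c: 4*c = -3 ∨ 6*c = -6 ∨ c ≥ 16 ∨ 2*c = 5
The weakest precondition is 4*c = -3 ∨ 6*c = -6 ∨ c ≥ 16 ∨ 2*c = 5.
Check whether 4*c = -3 ∨ 6*c = -6 ∨ c ≥ 12 ∨ 2*c = 5 implies it.
Countermodel: at the initial state c = 12, the precondition holds but the weakest precondition fails.
Answer: invalid


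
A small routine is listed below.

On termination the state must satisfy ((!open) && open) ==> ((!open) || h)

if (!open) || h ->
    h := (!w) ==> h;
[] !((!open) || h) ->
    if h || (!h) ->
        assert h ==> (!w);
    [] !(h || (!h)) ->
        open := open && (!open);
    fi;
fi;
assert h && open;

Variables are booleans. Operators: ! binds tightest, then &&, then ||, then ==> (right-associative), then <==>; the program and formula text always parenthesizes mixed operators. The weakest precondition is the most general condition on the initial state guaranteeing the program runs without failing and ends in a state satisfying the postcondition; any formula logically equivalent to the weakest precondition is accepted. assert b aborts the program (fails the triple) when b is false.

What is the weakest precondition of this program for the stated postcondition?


Working backward. After the program, the postcondition ((!open) && open) ==> ((!open) || h) must hold; in canonical form it is true.
Before assert h && open: h && open
Then branch requires ((!w) ==> h) && open; else branch requires (h ==> (!w)) && h && open.
Before the if: (((!open) || h) ==> (((!w) ==> h) && open)) && ((!((!open) || h)) ==> ((h ==> (!w)) && h && open))
Answer: WP = (((!open) || h) ==> (((!w) ==> h) && open)) && ((!((!open) || h)) ==> ((h ==> (!w)) && h && open))


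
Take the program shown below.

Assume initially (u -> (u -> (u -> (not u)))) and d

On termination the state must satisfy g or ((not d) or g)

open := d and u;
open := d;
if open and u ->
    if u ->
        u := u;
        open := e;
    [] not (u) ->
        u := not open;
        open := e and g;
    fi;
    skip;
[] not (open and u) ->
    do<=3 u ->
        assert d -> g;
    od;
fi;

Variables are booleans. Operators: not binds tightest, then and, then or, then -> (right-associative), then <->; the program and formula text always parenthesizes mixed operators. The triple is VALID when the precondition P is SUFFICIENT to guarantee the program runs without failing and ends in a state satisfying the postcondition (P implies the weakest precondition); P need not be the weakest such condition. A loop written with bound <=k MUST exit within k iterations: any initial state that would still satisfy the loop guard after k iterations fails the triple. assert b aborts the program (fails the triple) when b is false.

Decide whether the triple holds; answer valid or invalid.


Working backward. After the program, the postcondition g or ((not d) or g) must hold; in canonical form it is g or (not d).
Then branch requires (u -> (g or (not d))) and ((not u) -> (g or (not d))); else branch requires (u -> ((d -> g) and (u -> ((d -> g) and (u -> ((d -> g) and (not u) and (g or (not d)))) and ((not u) -> (g or (not d))))) and ((not u) -> (g or (not d))))) and ((not u) -> (g or (not d))).
Before the if: ((open and u) -> ((u -> (g or (not d))) and ((not u) -> (g or (not d))))) and ((not (open and u)) -> ((u -> ((d -> g) and (u -> ((d -> g) and (u -> ((d -> g) and (not u) and (g or (not d)))) and ((not u) -> (g or (not d))))) and ((not u) -> (g or (not d))))) and ((not u) -> (g or (not d)))))
Before open := d: ((d and u) -> ((u -> (g or (not d))) and ((not u) -> (g or (not d))))) and ((not (d and u)) -> ((u -> ((d -> g) and (u -> ((d -> g) and (u -> ((d -> g) and (not u) and (g or (not d)))) and ((not u) -> (g or (not d))))) and ((not u) -> (g or (not d))))) and ((not u) -> (g or (not d)))))
Before open := d and u: ((d and u) -> ((u -> (g or (not d))) and ((not u) -> (g or (not d))))) and ((not (d and u)) -> ((u -> ((d -> g) and (u -> ((d -> g) and (u -> ((d -> g) and (not u) and (g or (not d)))) and ((not u) -> (g or (not d))))) and ((not u) -> (g or (not d))))) and ((not u) -> (g or (not d)))))
The weakest precondition is ((d and u) -> ((u -> (g or (not d))) and ((not u) -> (g or (not d))))) and ((not (d and u)) -> ((u -> ((d -> g) and (u -> ((d -> g) and (u -> ((d -> g) and (not u) and (g or (not d)))) and ((not u) -> (g or (not d))))) and ((not u) -> (g or (not d))))) and ((not u) -> (g or (not d))))).
Check whether (u -> (u -> (u -> (not u)))) and d implies it.
Countermodel: at the initial state d = true, g = false, u = false, the precondition holds but the weakest precondition fails.
Answer: invalid


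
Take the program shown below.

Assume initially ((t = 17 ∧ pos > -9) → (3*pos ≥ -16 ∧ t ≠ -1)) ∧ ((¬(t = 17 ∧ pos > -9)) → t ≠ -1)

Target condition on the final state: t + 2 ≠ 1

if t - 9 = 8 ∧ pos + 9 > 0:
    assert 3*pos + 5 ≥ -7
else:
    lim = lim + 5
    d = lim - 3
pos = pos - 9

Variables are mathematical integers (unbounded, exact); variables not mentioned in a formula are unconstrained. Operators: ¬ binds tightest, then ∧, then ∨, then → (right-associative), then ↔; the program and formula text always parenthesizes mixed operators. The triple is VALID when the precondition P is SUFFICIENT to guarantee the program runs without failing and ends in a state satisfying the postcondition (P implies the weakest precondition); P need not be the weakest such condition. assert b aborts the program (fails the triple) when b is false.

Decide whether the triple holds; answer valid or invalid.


Working backward. After the program, the postcondition t + 2 ≠ 1 must hold; in canonical form it is t ≠ -1.
Before pos := pos - 9: t ≠ -1
Then branch requires 3*pos ≥ -12 ∧ t ≠ -1; else branch requires t ≠ -1.
Before the if: ((t = 17 ∧ pos > -9) → (3*pos ≥ -12 ∧ t ≠ -1)) ∧ ((¬(t = 17 ∧ pos > -9)) → t ≠ -1)
The weakest precondition is ((t = 17 ∧ pos > -9) → (3*pos ≥ -12 ∧ t ≠ -1)) ∧ ((¬(t = 17 ∧ pos > -9)) → t ≠ -1).
Check whether ((t = 17 ∧ pos > -9) → (3*pos ≥ -16 ∧ t ≠ -1)) ∧ ((¬(t = 17 ∧ pos > -9)) → t ≠ -1) implies it.
Countermodel: at the initial state pos = -5, t = 17, the precondition holds but the weakest precondition fails.
Answer: invalid


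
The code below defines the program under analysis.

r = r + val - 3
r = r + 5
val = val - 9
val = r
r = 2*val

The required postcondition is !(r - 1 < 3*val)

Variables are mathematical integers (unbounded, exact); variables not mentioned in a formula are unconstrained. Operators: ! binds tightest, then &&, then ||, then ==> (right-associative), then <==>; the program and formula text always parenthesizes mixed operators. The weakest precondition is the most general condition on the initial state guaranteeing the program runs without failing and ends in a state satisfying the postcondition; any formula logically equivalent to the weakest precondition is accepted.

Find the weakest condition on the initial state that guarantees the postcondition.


Working backward. After the program, the postcondition !(r - 1 < 3*val) must hold; in canonical form it is !(r < 3*val + 1).
Before r := 2*val: !(val > -1)
Before val := r: !(r > -1)
Before val := val - 9: !(r > -1)
Before r := r + 5: !(r > -6)
Before r := r + val - 3: !(r + val > -3)
Answer: WP = !(r + val > -3)


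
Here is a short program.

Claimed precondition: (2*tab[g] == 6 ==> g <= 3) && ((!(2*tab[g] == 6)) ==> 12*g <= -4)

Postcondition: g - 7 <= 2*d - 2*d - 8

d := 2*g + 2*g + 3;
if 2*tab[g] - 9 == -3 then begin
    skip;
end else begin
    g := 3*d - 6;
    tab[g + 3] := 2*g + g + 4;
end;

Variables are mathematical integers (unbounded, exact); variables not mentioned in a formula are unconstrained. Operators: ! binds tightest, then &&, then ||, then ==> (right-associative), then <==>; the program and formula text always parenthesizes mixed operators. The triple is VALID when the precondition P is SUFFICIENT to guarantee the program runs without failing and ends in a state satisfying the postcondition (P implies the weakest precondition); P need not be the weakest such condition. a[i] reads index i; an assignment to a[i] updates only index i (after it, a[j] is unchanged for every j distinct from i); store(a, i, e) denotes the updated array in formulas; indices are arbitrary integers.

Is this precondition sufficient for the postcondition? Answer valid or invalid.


Working backward. After the program, the postcondition g - 7 <= 2*d - 2*d - 8 must hold; in canonical form it is g <= -1.
Then branch requires g <= -1; else branch requires 3*d <= 5.
Before the if: (2*tab[g] == 6 ==> g <= -1) && ((!(2*tab[g] == 6)) ==> 3*d <= 5)
Before d := 2*g + 2*g + 3: (2*tab[g] == 6 ==> g <= -1) && ((!(2*tab[g] == 6)) ==> 12*g <= -4)
The weakest precondition is (2*tab[g] == 6 ==> g <= -1) && ((!(2*tab[g] == 6)) ==> 12*g <= -4).
Check whether (2*tab[g] == 6 ==> g <= 3) && ((!(2*tab[g] == 6)) ==> 12*g <= -4) implies it.
Countermodel: at the initial state g = 0, tab = {[0] = 3, elsewhere 3}, the precondition holds but the weakest precondition fails.
Answer: invalid


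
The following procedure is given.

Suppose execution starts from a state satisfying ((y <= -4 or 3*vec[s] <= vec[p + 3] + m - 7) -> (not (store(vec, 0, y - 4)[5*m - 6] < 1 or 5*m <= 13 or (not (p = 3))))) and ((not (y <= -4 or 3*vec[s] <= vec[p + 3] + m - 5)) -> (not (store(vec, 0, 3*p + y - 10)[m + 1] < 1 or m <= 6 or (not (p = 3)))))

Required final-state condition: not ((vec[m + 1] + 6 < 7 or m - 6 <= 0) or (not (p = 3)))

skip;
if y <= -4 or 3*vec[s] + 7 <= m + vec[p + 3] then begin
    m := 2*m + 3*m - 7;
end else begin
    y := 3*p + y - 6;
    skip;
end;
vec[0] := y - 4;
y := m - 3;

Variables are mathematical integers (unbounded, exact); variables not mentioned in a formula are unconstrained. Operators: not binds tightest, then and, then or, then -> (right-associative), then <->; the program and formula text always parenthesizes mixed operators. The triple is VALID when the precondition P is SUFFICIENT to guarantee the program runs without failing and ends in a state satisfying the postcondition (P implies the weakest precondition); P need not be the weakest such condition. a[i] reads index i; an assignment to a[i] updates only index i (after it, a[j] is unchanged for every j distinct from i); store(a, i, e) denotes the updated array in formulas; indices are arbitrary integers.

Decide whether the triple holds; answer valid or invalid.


Working backward. After the program, the postcondition not ((vec[m + 1] + 6 < 7 or m - 6 <= 0) or (not (p = 3))) must hold; in canonical form it is not (vec[m + 1] < 1 or m <= 6 or (not (p = 3))).
Before y := m - 3: not (vec[m + 1] < 1 or m <= 6 or (not (p = 3)))
Before vec[0] := y - 4: not (store(vec, 0, y - 4)[m + 1] < 1 or m <= 6 or (not (p = 3)))
Then branch requires not (store(vec, 0, y - 4)[5*m - 6] < 1 or 5*m <= 13 or (not (p = 3))); else branch requires not (store(vec, 0, 3*p + y - 10)[m + 1] < 1 or m <= 6 or (not (p = 3))).
Before the if: ((y <= -4 or 3*vec[s] <= vec[p + 3] + m - 7) -> (not (store(vec, 0, y - 4)[5*m - 6] < 1 or 5*m <= 13 or (not (p = 3))))) and ((not (y <= -4 or 3*vec[s] <= vec[p + 3] + m - 7)) -> (not (store(vec, 0, 3*p + y - 10)[m + 1] < 1 or m <= 6 or (not (p = 3)))))
Before skip: ((y <= -4 or 3*vec[s] <= vec[p + 3] + m - 7) -> (not (store(vec, 0, y - 4)[5*m - 6] < 1 or 5*m <= 13 or (not (p = 3))))) and ((not (y <= -4 or 3*vec[s] <= vec[p + 3] + m - 7)) -> (not (store(vec, 0, 3*p + y - 10)[m + 1] < 1 or m <= 6 or (not (p = 3)))))
The weakest precondition is ((y <= -4 or 3*vec[s] <= vec[p + 3] + m - 7) -> (not (store(vec, 0, y - 4)[5*m - 6] < 1 or 5*m <= 13 or (not (p = 3))))) and ((not (y <= -4 or 3*vec[s] <= vec[p + 3] + m - 7)) -> (not (store(vec, 0, 3*p + y - 10)[m + 1] < 1 or m <= 6 or (not (p = 3))))).
Check whether ((y <= -4 or 3*vec[s] <= vec[p + 3] + m - 7) -> (not (store(vec, 0, y - 4)[5*m - 6] < 1 or 5*m <= 13 or (not (p = 3))))) and ((not (y <= -4 or 3*vec[s] <= vec[p + 3] + m - 5)) -> (not (store(vec, 0, 3*p + y - 10)[m + 1] < 1 or m <= 6 or (not (p = 3))))) implies it.
Countermodel: at the initial state m = -1, p = 0, s = 4, vec = {[-11] = 2, [0] = 2, [3] = 90462, [4] = 30152, elsewhere 2}, y = 0, the precondition holds but the weakest precondition fails.
Answer: invalid


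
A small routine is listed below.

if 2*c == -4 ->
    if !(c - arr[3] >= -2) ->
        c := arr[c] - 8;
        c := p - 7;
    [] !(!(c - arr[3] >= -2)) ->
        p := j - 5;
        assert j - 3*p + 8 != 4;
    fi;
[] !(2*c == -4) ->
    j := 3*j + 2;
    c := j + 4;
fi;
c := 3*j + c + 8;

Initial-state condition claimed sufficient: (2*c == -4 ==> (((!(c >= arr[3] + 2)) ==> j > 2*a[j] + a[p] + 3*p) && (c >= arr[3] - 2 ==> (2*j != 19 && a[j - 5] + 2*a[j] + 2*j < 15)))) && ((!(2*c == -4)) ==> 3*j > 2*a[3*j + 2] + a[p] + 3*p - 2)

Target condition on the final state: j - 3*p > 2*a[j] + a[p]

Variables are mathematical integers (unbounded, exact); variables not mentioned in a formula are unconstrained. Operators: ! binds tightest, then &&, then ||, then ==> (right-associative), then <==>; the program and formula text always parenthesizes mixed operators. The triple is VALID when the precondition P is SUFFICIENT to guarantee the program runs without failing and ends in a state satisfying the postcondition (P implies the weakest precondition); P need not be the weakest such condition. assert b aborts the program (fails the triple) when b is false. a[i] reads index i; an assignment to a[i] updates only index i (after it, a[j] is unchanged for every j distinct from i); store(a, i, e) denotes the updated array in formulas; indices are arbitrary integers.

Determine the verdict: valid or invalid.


Working backward. After the program, the postcondition j - 3*p > 2*a[j] + a[p] must hold; in canonical form it is j > 2*a[j] + a[p] + 3*p.
Before c := 3*j + c + 8: j > 2*a[j] + a[p] + 3*p
Then branch requires ((!(c >= arr[3] - 2)) ==> j > 2*a[j] + a[p] + 3*p) && (c >= arr[3] - 2 ==> (2*j != 19 && a[j - 5] + 2*a[j] + 2*j < 15)); else branch requires 3*j > 2*a[3*j + 2] + a[p] + 3*p - 2.
Before the if: (2*c == -4 ==> (((!(c >= arr[3] - 2)) ==> j > 2*a[j] + a[p] + 3*p) && (c >= arr[3] - 2 ==> (2*j != 19 && a[j - 5] + 2*a[j] + 2*j < 15)))) && ((!(2*c == -4)) ==> 3*j > 2*a[3*j + 2] + a[p] + 3*p - 2)
The weakest precondition is (2*c == -4 ==> (((!(c >= arr[3] - 2)) ==> j > 2*a[j] + a[p] + 3*p) && (c >= arr[3] - 2 ==> (2*j != 19 && a[j - 5] + 2*a[j] + 2*j < 15)))) && ((!(2*c == -4)) ==> 3*j > 2*a[3*j + 2] + a[p] + 3*p - 2).
Check whether (2*c == -4 ==> (((!(c >= arr[3] + 2)) ==> j > 2*a[j] + a[p] + 3*p) && (c >= arr[3] - 2 ==> (2*j != 19 && a[j - 5] + 2*a[j] + 2*j < 15)))) && ((!(2*c == -4)) ==> 3*j > 2*a[3*j + 2] + a[p] + 3*p - 2) implies it.
Every state satisfying the precondition satisfies the weakest precondition: the implication holds.
Answer: valid
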